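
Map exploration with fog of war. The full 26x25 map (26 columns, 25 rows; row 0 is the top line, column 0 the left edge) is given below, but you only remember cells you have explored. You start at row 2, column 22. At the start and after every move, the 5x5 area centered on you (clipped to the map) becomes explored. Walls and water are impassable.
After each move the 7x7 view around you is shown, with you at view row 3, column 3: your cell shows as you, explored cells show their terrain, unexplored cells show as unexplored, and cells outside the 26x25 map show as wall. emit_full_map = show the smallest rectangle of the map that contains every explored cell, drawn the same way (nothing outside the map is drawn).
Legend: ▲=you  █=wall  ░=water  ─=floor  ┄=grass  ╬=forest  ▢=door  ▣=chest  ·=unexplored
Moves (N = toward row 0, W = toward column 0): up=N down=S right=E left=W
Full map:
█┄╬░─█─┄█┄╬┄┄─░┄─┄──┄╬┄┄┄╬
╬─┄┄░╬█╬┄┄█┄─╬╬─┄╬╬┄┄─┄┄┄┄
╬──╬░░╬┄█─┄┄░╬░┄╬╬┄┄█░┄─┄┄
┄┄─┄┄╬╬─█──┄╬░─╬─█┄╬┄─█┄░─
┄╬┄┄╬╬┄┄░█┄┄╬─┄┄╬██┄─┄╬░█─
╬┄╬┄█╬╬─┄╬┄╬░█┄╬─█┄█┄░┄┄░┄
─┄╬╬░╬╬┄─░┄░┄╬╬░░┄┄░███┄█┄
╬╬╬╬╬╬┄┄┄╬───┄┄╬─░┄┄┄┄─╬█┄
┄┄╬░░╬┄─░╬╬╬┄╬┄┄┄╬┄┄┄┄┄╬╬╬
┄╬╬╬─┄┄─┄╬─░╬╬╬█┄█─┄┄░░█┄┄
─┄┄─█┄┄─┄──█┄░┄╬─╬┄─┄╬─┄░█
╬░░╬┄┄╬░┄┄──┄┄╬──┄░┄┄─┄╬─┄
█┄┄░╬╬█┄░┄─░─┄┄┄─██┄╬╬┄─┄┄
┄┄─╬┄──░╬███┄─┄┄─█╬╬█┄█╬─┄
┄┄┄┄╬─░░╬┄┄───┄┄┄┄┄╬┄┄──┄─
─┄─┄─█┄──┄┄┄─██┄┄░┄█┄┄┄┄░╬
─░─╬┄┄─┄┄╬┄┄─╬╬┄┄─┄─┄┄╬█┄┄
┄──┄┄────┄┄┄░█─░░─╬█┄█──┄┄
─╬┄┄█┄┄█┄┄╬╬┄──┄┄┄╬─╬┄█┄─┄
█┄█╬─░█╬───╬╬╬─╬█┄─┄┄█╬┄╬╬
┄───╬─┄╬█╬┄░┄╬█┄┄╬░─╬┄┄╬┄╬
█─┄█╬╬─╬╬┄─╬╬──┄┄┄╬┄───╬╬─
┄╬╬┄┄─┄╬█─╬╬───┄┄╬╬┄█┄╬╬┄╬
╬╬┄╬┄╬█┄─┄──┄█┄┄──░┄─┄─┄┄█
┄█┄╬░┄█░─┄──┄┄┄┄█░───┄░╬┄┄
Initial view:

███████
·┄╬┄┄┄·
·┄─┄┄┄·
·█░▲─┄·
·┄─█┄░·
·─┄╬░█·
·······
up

███████
███████
·┄╬┄┄┄·
·┄─▲┄┄·
·█░┄─┄·
·┄─█┄░·
·─┄╬░█·

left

███████
███████
·─┄╬┄┄┄
·┄┄▲┄┄┄
·┄█░┄─┄
·╬┄─█┄░
··─┄╬░█

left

███████
███████
·──┄╬┄┄
·╬┄▲─┄┄
·┄┄█░┄─
·┄╬┄─█┄
···─┄╬░

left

███████
███████
·┄──┄╬┄
·╬╬▲┄─┄
·╬┄┄█░┄
·█┄╬┄─█
····─┄╬

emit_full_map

┄──┄╬┄┄┄
╬╬▲┄─┄┄┄
╬┄┄█░┄─┄
█┄╬┄─█┄░
···─┄╬░█

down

███████
·┄──┄╬┄
·╬╬┄┄─┄
·╬┄▲█░┄
·█┄╬┄─█
·██┄─┄╬
·······

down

·┄──┄╬┄
·╬╬┄┄─┄
·╬┄┄█░┄
·█┄▲┄─█
·██┄─┄╬
·█┄█┄░·
·······

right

┄──┄╬┄┄
╬╬┄┄─┄┄
╬┄┄█░┄─
█┄╬▲─█┄
██┄─┄╬░
█┄█┄░┄·
·······

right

──┄╬┄┄┄
╬┄┄─┄┄┄
┄┄█░┄─┄
┄╬┄▲█┄░
█┄─┄╬░█
┄█┄░┄┄·
·······

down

╬┄┄─┄┄┄
┄┄█░┄─┄
┄╬┄─█┄░
█┄─▲╬░█
┄█┄░┄┄·
·░███┄·
·······

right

┄┄─┄┄┄·
┄█░┄─┄·
╬┄─█┄░·
┄─┄▲░█·
█┄░┄┄░·
░███┄█·
·······

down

┄█░┄─┄·
╬┄─█┄░·
┄─┄╬░█·
█┄░▲┄░·
░███┄█·
·┄┄─╬█·
·······

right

█░┄─┄·█
┄─█┄░─█
─┄╬░█─█
┄░┄▲░┄█
███┄█┄█
┄┄─╬█┄█
······█

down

┄─█┄░─█
─┄╬░█─█
┄░┄┄░┄█
███▲█┄█
┄┄─╬█┄█
·┄┄╬╬╬█
······█

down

─┄╬░█─█
┄░┄┄░┄█
███┄█┄█
┄┄─▲█┄█
·┄┄╬╬╬█
·░░█┄┄█
······█

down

┄░┄┄░┄█
███┄█┄█
┄┄─╬█┄█
·┄┄▲╬╬█
·░░█┄┄█
·╬─┄░██
······█

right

░┄┄░┄██
██┄█┄██
┄─╬█┄██
┄┄╬▲╬██
░░█┄┄██
╬─┄░███
·····██

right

┄┄░┄███
█┄█┄███
─╬█┄███
┄╬╬▲███
░█┄┄███
─┄░████
····███

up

╬░█─███
┄┄░┄███
█┄█┄███
─╬█▲███
┄╬╬╬███
░█┄┄███
─┄░████

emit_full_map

┄──┄╬┄┄┄·
╬╬┄┄─┄┄┄·
╬┄┄█░┄─┄·
█┄╬┄─█┄░─
██┄─┄╬░█─
█┄█┄░┄┄░┄
··░███┄█┄
···┄┄─╬█▲
····┄┄╬╬╬
····░░█┄┄
····╬─┄░█

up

█┄░─███
╬░█─███
┄┄░┄███
█┄█▲███
─╬█┄███
┄╬╬╬███
░█┄┄███

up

┄─┄·███
█┄░─███
╬░█─███
┄┄░▲███
█┄█┄███
─╬█┄███
┄╬╬╬███

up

┄┄┄·███
┄─┄┄███
█┄░─███
╬░█▲███
┄┄░┄███
█┄█┄███
─╬█┄███

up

┄┄┄·███
┄┄┄┄███
┄─┄┄███
█┄░▲███
╬░█─███
┄┄░┄███
█┄█┄███

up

███████
┄┄┄╬███
┄┄┄┄███
┄─┄▲███
█┄░─███
╬░█─███
┄┄░┄███

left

███████
╬┄┄┄╬██
─┄┄┄┄██
░┄─▲┄██
─█┄░─██
┄╬░█─██
░┄┄░┄██

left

███████
┄╬┄┄┄╬█
┄─┄┄┄┄█
█░┄▲┄┄█
┄─█┄░─█
─┄╬░█─█
┄░┄┄░┄█

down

┄╬┄┄┄╬█
┄─┄┄┄┄█
█░┄─┄┄█
┄─█▲░─█
─┄╬░█─█
┄░┄┄░┄█
███┄█┄█

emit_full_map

┄──┄╬┄┄┄╬
╬╬┄┄─┄┄┄┄
╬┄┄█░┄─┄┄
█┄╬┄─█▲░─
██┄─┄╬░█─
█┄█┄░┄┄░┄
··░███┄█┄
···┄┄─╬█┄
····┄┄╬╬╬
····░░█┄┄
····╬─┄░█


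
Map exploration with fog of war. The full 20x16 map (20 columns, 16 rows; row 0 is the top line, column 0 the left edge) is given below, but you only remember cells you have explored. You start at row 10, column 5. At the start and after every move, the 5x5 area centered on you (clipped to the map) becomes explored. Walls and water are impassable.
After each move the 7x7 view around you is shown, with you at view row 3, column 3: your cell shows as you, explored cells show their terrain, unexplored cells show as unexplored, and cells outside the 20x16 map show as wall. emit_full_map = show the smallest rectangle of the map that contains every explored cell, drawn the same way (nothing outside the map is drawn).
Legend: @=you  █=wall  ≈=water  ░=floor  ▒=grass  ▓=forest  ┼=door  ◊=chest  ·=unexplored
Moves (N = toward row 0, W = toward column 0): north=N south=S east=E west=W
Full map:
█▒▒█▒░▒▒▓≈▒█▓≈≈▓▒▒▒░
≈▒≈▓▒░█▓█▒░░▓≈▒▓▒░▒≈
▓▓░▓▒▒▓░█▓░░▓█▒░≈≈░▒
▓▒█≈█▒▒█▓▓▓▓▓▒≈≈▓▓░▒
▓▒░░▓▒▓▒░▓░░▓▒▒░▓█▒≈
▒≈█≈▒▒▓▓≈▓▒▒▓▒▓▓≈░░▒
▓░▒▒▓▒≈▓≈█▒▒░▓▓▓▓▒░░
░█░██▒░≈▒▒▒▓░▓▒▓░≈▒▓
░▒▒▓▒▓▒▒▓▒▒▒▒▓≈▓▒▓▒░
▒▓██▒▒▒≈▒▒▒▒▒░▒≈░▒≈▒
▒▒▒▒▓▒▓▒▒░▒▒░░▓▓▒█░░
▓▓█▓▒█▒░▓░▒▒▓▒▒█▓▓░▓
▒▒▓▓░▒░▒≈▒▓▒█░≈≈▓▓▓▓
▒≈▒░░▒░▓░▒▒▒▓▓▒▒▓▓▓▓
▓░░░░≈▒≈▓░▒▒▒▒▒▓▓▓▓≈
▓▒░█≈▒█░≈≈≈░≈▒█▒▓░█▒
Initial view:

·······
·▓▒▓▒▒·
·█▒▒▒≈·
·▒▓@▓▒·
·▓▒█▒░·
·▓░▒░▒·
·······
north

·······
·██▒░≈·
·▓▒▓▒▒·
·█▒@▒≈·
·▒▓▒▓▒·
·▓▒█▒░·
·▓░▒░▒·

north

·······
·▒▓▒≈▓·
·██▒░≈·
·▓▒@▒▒·
·█▒▒▒≈·
·▒▓▒▓▒·
·▓▒█▒░·

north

·······
·≈▒▒▓▓·
·▒▓▒≈▓·
·██@░≈·
·▓▒▓▒▒·
·█▒▒▒≈·
·▒▓▒▓▒·

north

·······
·░▓▒▓▒·
·≈▒▒▓▓·
·▒▓@≈▓·
·██▒░≈·
·▓▒▓▒▒·
·█▒▒▒≈·

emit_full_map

░▓▒▓▒
≈▒▒▓▓
▒▓@≈▓
██▒░≈
▓▒▓▒▒
█▒▒▒≈
▒▓▒▓▒
▓▒█▒░
▓░▒░▒

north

·······
·≈█▒▒█·
·░▓▒▓▒·
·≈▒@▓▓·
·▒▓▒≈▓·
·██▒░≈·
·▓▒▓▒▒·

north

·······
·▓▒▒▓░·
·≈█▒▒█·
·░▓@▓▒·
·≈▒▒▓▓·
·▒▓▒≈▓·
·██▒░≈·

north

·······
·▓▒░█▓·
·▓▒▒▓░·
·≈█@▒█·
·░▓▒▓▒·
·≈▒▒▓▓·
·▒▓▒≈▓·

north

███████
·█▒░▒▒·
·▓▒░█▓·
·▓▒@▓░·
·≈█▒▒█·
·░▓▒▓▒·
·≈▒▒▓▓·

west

███████
·▒█▒░▒▒
·≈▓▒░█▓
·░▓@▒▓░
·█≈█▒▒█
·░░▓▒▓▒
··≈▒▒▓▓

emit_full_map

▒█▒░▒▒
≈▓▒░█▓
░▓@▒▓░
█≈█▒▒█
░░▓▒▓▒
·≈▒▒▓▓
·▒▓▒≈▓
·██▒░≈
·▓▒▓▒▒
·█▒▒▒≈
·▒▓▒▓▒
·▓▒█▒░
·▓░▒░▒

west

███████
·▒▒█▒░▒
·▒≈▓▒░█
·▓░@▒▒▓
·▒█≈█▒▒
·▒░░▓▒▓
···≈▒▒▓

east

███████
▒▒█▒░▒▒
▒≈▓▒░█▓
▓░▓@▒▓░
▒█≈█▒▒█
▒░░▓▒▓▒
··≈▒▒▓▓

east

███████
▒█▒░▒▒·
≈▓▒░█▓·
░▓▒@▓░·
█≈█▒▒█·
░░▓▒▓▒·
·≈▒▒▓▓·

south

▒█▒░▒▒·
≈▓▒░█▓·
░▓▒▒▓░·
█≈█@▒█·
░░▓▒▓▒·
·≈▒▒▓▓·
·▒▓▒≈▓·

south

≈▓▒░█▓·
░▓▒▒▓░·
█≈█▒▒█·
░░▓@▓▒·
·≈▒▒▓▓·
·▒▓▒≈▓·
·██▒░≈·

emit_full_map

▒▒█▒░▒▒
▒≈▓▒░█▓
▓░▓▒▒▓░
▒█≈█▒▒█
▒░░▓@▓▒
··≈▒▒▓▓
··▒▓▒≈▓
··██▒░≈
··▓▒▓▒▒
··█▒▒▒≈
··▒▓▒▓▒
··▓▒█▒░
··▓░▒░▒


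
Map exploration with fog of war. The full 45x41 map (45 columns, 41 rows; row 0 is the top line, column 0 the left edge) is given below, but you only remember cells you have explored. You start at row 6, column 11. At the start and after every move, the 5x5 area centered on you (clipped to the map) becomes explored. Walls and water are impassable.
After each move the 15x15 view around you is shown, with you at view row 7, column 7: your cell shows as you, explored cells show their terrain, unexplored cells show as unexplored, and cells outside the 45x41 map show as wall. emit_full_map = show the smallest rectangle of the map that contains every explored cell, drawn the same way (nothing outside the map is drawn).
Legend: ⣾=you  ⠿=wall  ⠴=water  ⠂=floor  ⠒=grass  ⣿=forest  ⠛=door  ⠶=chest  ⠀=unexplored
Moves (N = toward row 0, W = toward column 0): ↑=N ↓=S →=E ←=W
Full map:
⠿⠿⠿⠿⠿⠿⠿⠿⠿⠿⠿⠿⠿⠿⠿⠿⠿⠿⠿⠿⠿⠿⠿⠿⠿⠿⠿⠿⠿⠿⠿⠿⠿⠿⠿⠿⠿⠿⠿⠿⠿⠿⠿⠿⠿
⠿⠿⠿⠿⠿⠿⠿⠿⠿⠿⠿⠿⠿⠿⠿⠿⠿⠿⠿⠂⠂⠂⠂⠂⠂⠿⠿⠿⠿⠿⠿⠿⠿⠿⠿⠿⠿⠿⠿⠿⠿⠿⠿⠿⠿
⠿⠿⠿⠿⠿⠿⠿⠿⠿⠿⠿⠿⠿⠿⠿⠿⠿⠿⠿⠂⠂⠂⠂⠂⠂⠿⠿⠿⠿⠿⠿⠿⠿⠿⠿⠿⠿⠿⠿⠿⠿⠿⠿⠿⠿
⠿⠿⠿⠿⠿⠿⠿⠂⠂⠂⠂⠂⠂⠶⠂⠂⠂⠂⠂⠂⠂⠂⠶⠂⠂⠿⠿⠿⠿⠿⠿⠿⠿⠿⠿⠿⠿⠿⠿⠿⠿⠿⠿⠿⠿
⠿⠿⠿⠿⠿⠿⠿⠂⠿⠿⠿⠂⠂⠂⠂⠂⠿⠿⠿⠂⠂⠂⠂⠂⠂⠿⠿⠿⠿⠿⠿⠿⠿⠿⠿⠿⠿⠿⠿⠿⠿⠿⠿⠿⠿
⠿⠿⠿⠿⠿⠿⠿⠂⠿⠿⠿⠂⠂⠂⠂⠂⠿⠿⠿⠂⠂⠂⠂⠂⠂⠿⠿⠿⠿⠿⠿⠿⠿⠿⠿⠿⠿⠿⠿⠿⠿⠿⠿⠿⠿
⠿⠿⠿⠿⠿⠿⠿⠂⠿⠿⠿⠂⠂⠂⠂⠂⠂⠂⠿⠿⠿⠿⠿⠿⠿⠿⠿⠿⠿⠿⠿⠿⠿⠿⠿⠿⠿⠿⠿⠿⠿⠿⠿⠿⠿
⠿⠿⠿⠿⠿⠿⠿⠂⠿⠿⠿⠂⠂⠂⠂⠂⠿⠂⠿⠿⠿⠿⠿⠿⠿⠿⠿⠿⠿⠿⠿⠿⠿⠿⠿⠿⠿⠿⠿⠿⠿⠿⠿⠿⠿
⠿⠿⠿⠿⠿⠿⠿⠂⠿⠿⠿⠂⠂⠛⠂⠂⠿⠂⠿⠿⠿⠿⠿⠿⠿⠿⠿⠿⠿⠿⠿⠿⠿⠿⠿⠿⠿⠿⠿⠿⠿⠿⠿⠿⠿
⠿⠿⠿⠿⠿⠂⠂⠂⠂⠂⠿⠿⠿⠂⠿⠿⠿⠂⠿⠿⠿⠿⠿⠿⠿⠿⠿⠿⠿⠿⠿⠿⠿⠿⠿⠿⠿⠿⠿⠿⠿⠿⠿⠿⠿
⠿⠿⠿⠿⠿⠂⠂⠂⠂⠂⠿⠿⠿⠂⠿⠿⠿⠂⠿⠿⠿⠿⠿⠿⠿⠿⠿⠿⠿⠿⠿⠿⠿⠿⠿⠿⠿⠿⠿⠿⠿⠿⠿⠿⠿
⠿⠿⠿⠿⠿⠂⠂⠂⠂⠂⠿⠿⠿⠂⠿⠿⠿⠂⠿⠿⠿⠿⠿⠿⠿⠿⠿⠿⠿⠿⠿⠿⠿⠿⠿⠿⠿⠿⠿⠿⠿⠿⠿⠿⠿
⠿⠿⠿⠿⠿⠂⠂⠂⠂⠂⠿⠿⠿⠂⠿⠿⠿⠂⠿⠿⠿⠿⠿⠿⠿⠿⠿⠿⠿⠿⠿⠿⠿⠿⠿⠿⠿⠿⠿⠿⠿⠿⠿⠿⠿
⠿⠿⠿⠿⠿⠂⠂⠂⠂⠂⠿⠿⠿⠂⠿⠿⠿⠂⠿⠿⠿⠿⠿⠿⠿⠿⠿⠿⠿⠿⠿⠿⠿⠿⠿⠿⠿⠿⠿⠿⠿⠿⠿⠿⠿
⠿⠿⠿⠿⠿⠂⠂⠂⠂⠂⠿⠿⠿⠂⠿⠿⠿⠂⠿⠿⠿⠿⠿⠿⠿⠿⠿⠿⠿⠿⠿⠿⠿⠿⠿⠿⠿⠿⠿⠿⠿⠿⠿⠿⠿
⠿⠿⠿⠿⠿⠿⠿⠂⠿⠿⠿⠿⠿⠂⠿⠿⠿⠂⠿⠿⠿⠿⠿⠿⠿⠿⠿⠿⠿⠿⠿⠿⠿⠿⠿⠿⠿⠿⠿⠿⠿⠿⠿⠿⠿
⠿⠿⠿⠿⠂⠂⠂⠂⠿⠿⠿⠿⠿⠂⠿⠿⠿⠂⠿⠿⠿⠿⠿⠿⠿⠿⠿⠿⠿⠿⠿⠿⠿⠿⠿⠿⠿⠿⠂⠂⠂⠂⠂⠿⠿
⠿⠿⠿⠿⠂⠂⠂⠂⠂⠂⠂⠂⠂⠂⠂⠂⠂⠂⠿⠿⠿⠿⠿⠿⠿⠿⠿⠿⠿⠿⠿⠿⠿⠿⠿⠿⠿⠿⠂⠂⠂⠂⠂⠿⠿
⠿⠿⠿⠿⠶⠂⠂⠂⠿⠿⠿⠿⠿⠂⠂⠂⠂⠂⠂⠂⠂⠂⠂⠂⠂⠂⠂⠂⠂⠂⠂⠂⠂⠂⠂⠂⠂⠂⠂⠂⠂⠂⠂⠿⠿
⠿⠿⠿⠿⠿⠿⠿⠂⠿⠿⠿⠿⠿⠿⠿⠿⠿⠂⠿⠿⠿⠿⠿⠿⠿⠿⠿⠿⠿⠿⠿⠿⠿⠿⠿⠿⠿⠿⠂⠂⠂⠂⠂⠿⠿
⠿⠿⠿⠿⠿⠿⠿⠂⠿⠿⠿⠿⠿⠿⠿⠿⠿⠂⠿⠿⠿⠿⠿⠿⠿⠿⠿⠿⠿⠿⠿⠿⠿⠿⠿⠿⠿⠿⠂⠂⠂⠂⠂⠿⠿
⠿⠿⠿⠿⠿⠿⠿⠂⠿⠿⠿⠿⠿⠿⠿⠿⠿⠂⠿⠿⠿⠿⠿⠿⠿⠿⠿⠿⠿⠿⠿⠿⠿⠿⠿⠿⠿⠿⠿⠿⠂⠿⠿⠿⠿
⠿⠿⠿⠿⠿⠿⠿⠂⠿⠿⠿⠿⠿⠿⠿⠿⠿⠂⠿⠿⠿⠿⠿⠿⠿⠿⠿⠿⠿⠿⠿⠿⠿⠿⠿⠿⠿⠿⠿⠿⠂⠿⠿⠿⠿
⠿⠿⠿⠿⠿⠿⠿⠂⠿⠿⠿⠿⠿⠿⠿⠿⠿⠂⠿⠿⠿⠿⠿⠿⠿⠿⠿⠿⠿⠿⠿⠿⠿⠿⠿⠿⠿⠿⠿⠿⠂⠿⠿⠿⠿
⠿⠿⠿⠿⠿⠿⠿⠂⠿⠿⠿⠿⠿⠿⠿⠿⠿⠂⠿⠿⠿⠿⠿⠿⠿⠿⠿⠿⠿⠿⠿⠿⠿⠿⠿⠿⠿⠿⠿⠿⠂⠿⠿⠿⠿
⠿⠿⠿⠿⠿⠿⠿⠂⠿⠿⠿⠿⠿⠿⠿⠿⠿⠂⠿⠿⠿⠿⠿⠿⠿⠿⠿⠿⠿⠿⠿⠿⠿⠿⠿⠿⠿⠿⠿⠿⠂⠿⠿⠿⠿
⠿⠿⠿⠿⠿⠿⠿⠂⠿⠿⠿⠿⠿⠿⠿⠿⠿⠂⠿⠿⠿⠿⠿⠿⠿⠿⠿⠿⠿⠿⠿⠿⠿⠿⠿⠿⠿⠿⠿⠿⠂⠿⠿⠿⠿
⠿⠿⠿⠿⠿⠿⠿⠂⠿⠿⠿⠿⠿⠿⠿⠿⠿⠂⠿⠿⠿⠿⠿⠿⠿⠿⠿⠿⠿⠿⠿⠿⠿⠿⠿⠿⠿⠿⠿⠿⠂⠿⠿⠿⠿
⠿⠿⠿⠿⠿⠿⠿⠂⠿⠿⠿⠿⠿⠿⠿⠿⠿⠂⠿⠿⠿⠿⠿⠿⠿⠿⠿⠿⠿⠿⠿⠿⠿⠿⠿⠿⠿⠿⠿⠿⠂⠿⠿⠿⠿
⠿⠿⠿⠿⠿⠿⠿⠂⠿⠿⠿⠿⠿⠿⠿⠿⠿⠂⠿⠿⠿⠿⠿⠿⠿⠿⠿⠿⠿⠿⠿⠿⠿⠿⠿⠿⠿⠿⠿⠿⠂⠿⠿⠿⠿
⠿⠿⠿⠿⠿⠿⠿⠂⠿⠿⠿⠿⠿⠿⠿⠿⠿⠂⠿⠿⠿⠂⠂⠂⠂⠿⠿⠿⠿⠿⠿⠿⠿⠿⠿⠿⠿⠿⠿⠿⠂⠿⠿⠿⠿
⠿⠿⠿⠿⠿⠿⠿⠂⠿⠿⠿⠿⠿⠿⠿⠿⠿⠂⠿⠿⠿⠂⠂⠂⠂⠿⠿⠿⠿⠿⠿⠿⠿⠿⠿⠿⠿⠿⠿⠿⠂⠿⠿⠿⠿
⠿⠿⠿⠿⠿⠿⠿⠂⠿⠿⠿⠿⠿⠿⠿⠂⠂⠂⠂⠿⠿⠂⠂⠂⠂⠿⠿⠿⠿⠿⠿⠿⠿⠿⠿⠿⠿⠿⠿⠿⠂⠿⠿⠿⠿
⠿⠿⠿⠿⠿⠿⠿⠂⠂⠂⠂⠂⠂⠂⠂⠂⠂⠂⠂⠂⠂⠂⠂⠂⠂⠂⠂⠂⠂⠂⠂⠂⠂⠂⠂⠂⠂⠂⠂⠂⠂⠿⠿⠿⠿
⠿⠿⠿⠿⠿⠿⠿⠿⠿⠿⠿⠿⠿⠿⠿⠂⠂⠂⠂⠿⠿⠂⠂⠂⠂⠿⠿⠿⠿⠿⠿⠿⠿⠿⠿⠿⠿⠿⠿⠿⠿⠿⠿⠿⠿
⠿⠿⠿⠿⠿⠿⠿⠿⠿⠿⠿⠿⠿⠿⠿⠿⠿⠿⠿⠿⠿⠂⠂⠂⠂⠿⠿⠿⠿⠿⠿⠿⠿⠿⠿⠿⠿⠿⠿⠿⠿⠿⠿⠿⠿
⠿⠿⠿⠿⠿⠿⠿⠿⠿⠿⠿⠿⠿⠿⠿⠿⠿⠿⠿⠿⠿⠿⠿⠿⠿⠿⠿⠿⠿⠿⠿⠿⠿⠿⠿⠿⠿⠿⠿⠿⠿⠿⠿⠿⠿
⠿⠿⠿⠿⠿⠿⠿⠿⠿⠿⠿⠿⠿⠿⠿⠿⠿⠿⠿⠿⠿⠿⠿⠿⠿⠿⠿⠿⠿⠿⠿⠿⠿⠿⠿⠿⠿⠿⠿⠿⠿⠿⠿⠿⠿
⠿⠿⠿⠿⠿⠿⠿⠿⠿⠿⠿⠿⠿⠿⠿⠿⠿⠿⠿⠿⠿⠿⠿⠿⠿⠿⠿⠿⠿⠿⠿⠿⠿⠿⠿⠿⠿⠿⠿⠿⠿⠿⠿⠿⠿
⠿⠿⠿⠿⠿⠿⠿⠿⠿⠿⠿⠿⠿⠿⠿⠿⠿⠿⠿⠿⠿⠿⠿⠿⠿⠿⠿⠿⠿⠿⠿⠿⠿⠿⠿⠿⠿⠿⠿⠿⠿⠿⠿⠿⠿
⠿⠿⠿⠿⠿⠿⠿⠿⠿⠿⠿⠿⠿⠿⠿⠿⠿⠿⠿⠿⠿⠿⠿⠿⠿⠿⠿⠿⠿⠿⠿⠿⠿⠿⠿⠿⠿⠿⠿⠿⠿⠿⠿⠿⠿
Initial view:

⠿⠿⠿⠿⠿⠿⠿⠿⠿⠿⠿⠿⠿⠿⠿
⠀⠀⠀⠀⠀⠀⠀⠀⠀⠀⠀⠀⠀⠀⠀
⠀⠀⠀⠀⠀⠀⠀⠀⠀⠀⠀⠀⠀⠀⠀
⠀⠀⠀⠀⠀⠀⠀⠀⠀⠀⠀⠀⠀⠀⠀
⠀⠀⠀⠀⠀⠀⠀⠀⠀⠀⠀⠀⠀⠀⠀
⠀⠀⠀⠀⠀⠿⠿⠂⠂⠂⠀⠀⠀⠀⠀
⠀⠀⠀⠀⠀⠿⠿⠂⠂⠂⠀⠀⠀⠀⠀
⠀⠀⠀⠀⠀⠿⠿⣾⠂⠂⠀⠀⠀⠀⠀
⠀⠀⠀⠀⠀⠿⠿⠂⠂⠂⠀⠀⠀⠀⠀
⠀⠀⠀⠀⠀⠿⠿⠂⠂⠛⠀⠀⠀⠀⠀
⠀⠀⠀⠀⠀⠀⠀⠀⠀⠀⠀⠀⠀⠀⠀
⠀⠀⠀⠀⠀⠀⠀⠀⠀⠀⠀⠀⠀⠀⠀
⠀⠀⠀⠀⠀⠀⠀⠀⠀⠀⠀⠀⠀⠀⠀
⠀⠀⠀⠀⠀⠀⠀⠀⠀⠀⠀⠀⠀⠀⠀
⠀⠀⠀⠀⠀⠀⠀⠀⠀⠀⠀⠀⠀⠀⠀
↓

⠀⠀⠀⠀⠀⠀⠀⠀⠀⠀⠀⠀⠀⠀⠀
⠀⠀⠀⠀⠀⠀⠀⠀⠀⠀⠀⠀⠀⠀⠀
⠀⠀⠀⠀⠀⠀⠀⠀⠀⠀⠀⠀⠀⠀⠀
⠀⠀⠀⠀⠀⠀⠀⠀⠀⠀⠀⠀⠀⠀⠀
⠀⠀⠀⠀⠀⠿⠿⠂⠂⠂⠀⠀⠀⠀⠀
⠀⠀⠀⠀⠀⠿⠿⠂⠂⠂⠀⠀⠀⠀⠀
⠀⠀⠀⠀⠀⠿⠿⠂⠂⠂⠀⠀⠀⠀⠀
⠀⠀⠀⠀⠀⠿⠿⣾⠂⠂⠀⠀⠀⠀⠀
⠀⠀⠀⠀⠀⠿⠿⠂⠂⠛⠀⠀⠀⠀⠀
⠀⠀⠀⠀⠀⠂⠿⠿⠿⠂⠀⠀⠀⠀⠀
⠀⠀⠀⠀⠀⠀⠀⠀⠀⠀⠀⠀⠀⠀⠀
⠀⠀⠀⠀⠀⠀⠀⠀⠀⠀⠀⠀⠀⠀⠀
⠀⠀⠀⠀⠀⠀⠀⠀⠀⠀⠀⠀⠀⠀⠀
⠀⠀⠀⠀⠀⠀⠀⠀⠀⠀⠀⠀⠀⠀⠀
⠀⠀⠀⠀⠀⠀⠀⠀⠀⠀⠀⠀⠀⠀⠀

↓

⠀⠀⠀⠀⠀⠀⠀⠀⠀⠀⠀⠀⠀⠀⠀
⠀⠀⠀⠀⠀⠀⠀⠀⠀⠀⠀⠀⠀⠀⠀
⠀⠀⠀⠀⠀⠀⠀⠀⠀⠀⠀⠀⠀⠀⠀
⠀⠀⠀⠀⠀⠿⠿⠂⠂⠂⠀⠀⠀⠀⠀
⠀⠀⠀⠀⠀⠿⠿⠂⠂⠂⠀⠀⠀⠀⠀
⠀⠀⠀⠀⠀⠿⠿⠂⠂⠂⠀⠀⠀⠀⠀
⠀⠀⠀⠀⠀⠿⠿⠂⠂⠂⠀⠀⠀⠀⠀
⠀⠀⠀⠀⠀⠿⠿⣾⠂⠛⠀⠀⠀⠀⠀
⠀⠀⠀⠀⠀⠂⠿⠿⠿⠂⠀⠀⠀⠀⠀
⠀⠀⠀⠀⠀⠂⠿⠿⠿⠂⠀⠀⠀⠀⠀
⠀⠀⠀⠀⠀⠀⠀⠀⠀⠀⠀⠀⠀⠀⠀
⠀⠀⠀⠀⠀⠀⠀⠀⠀⠀⠀⠀⠀⠀⠀
⠀⠀⠀⠀⠀⠀⠀⠀⠀⠀⠀⠀⠀⠀⠀
⠀⠀⠀⠀⠀⠀⠀⠀⠀⠀⠀⠀⠀⠀⠀
⠀⠀⠀⠀⠀⠀⠀⠀⠀⠀⠀⠀⠀⠀⠀

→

⠀⠀⠀⠀⠀⠀⠀⠀⠀⠀⠀⠀⠀⠀⠀
⠀⠀⠀⠀⠀⠀⠀⠀⠀⠀⠀⠀⠀⠀⠀
⠀⠀⠀⠀⠀⠀⠀⠀⠀⠀⠀⠀⠀⠀⠀
⠀⠀⠀⠀⠿⠿⠂⠂⠂⠀⠀⠀⠀⠀⠀
⠀⠀⠀⠀⠿⠿⠂⠂⠂⠀⠀⠀⠀⠀⠀
⠀⠀⠀⠀⠿⠿⠂⠂⠂⠂⠀⠀⠀⠀⠀
⠀⠀⠀⠀⠿⠿⠂⠂⠂⠂⠀⠀⠀⠀⠀
⠀⠀⠀⠀⠿⠿⠂⣾⠛⠂⠀⠀⠀⠀⠀
⠀⠀⠀⠀⠂⠿⠿⠿⠂⠿⠀⠀⠀⠀⠀
⠀⠀⠀⠀⠂⠿⠿⠿⠂⠿⠀⠀⠀⠀⠀
⠀⠀⠀⠀⠀⠀⠀⠀⠀⠀⠀⠀⠀⠀⠀
⠀⠀⠀⠀⠀⠀⠀⠀⠀⠀⠀⠀⠀⠀⠀
⠀⠀⠀⠀⠀⠀⠀⠀⠀⠀⠀⠀⠀⠀⠀
⠀⠀⠀⠀⠀⠀⠀⠀⠀⠀⠀⠀⠀⠀⠀
⠀⠀⠀⠀⠀⠀⠀⠀⠀⠀⠀⠀⠀⠀⠀

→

⠀⠀⠀⠀⠀⠀⠀⠀⠀⠀⠀⠀⠀⠀⠀
⠀⠀⠀⠀⠀⠀⠀⠀⠀⠀⠀⠀⠀⠀⠀
⠀⠀⠀⠀⠀⠀⠀⠀⠀⠀⠀⠀⠀⠀⠀
⠀⠀⠀⠿⠿⠂⠂⠂⠀⠀⠀⠀⠀⠀⠀
⠀⠀⠀⠿⠿⠂⠂⠂⠀⠀⠀⠀⠀⠀⠀
⠀⠀⠀⠿⠿⠂⠂⠂⠂⠂⠀⠀⠀⠀⠀
⠀⠀⠀⠿⠿⠂⠂⠂⠂⠂⠀⠀⠀⠀⠀
⠀⠀⠀⠿⠿⠂⠂⣾⠂⠂⠀⠀⠀⠀⠀
⠀⠀⠀⠂⠿⠿⠿⠂⠿⠿⠀⠀⠀⠀⠀
⠀⠀⠀⠂⠿⠿⠿⠂⠿⠿⠀⠀⠀⠀⠀
⠀⠀⠀⠀⠀⠀⠀⠀⠀⠀⠀⠀⠀⠀⠀
⠀⠀⠀⠀⠀⠀⠀⠀⠀⠀⠀⠀⠀⠀⠀
⠀⠀⠀⠀⠀⠀⠀⠀⠀⠀⠀⠀⠀⠀⠀
⠀⠀⠀⠀⠀⠀⠀⠀⠀⠀⠀⠀⠀⠀⠀
⠀⠀⠀⠀⠀⠀⠀⠀⠀⠀⠀⠀⠀⠀⠀

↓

⠀⠀⠀⠀⠀⠀⠀⠀⠀⠀⠀⠀⠀⠀⠀
⠀⠀⠀⠀⠀⠀⠀⠀⠀⠀⠀⠀⠀⠀⠀
⠀⠀⠀⠿⠿⠂⠂⠂⠀⠀⠀⠀⠀⠀⠀
⠀⠀⠀⠿⠿⠂⠂⠂⠀⠀⠀⠀⠀⠀⠀
⠀⠀⠀⠿⠿⠂⠂⠂⠂⠂⠀⠀⠀⠀⠀
⠀⠀⠀⠿⠿⠂⠂⠂⠂⠂⠀⠀⠀⠀⠀
⠀⠀⠀⠿⠿⠂⠂⠛⠂⠂⠀⠀⠀⠀⠀
⠀⠀⠀⠂⠿⠿⠿⣾⠿⠿⠀⠀⠀⠀⠀
⠀⠀⠀⠂⠿⠿⠿⠂⠿⠿⠀⠀⠀⠀⠀
⠀⠀⠀⠀⠀⠿⠿⠂⠿⠿⠀⠀⠀⠀⠀
⠀⠀⠀⠀⠀⠀⠀⠀⠀⠀⠀⠀⠀⠀⠀
⠀⠀⠀⠀⠀⠀⠀⠀⠀⠀⠀⠀⠀⠀⠀
⠀⠀⠀⠀⠀⠀⠀⠀⠀⠀⠀⠀⠀⠀⠀
⠀⠀⠀⠀⠀⠀⠀⠀⠀⠀⠀⠀⠀⠀⠀
⠀⠀⠀⠀⠀⠀⠀⠀⠀⠀⠀⠀⠀⠀⠀

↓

⠀⠀⠀⠀⠀⠀⠀⠀⠀⠀⠀⠀⠀⠀⠀
⠀⠀⠀⠿⠿⠂⠂⠂⠀⠀⠀⠀⠀⠀⠀
⠀⠀⠀⠿⠿⠂⠂⠂⠀⠀⠀⠀⠀⠀⠀
⠀⠀⠀⠿⠿⠂⠂⠂⠂⠂⠀⠀⠀⠀⠀
⠀⠀⠀⠿⠿⠂⠂⠂⠂⠂⠀⠀⠀⠀⠀
⠀⠀⠀⠿⠿⠂⠂⠛⠂⠂⠀⠀⠀⠀⠀
⠀⠀⠀⠂⠿⠿⠿⠂⠿⠿⠀⠀⠀⠀⠀
⠀⠀⠀⠂⠿⠿⠿⣾⠿⠿⠀⠀⠀⠀⠀
⠀⠀⠀⠀⠀⠿⠿⠂⠿⠿⠀⠀⠀⠀⠀
⠀⠀⠀⠀⠀⠿⠿⠂⠿⠿⠀⠀⠀⠀⠀
⠀⠀⠀⠀⠀⠀⠀⠀⠀⠀⠀⠀⠀⠀⠀
⠀⠀⠀⠀⠀⠀⠀⠀⠀⠀⠀⠀⠀⠀⠀
⠀⠀⠀⠀⠀⠀⠀⠀⠀⠀⠀⠀⠀⠀⠀
⠀⠀⠀⠀⠀⠀⠀⠀⠀⠀⠀⠀⠀⠀⠀
⠀⠀⠀⠀⠀⠀⠀⠀⠀⠀⠀⠀⠀⠀⠀

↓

⠀⠀⠀⠿⠿⠂⠂⠂⠀⠀⠀⠀⠀⠀⠀
⠀⠀⠀⠿⠿⠂⠂⠂⠀⠀⠀⠀⠀⠀⠀
⠀⠀⠀⠿⠿⠂⠂⠂⠂⠂⠀⠀⠀⠀⠀
⠀⠀⠀⠿⠿⠂⠂⠂⠂⠂⠀⠀⠀⠀⠀
⠀⠀⠀⠿⠿⠂⠂⠛⠂⠂⠀⠀⠀⠀⠀
⠀⠀⠀⠂⠿⠿⠿⠂⠿⠿⠀⠀⠀⠀⠀
⠀⠀⠀⠂⠿⠿⠿⠂⠿⠿⠀⠀⠀⠀⠀
⠀⠀⠀⠀⠀⠿⠿⣾⠿⠿⠀⠀⠀⠀⠀
⠀⠀⠀⠀⠀⠿⠿⠂⠿⠿⠀⠀⠀⠀⠀
⠀⠀⠀⠀⠀⠿⠿⠂⠿⠿⠀⠀⠀⠀⠀
⠀⠀⠀⠀⠀⠀⠀⠀⠀⠀⠀⠀⠀⠀⠀
⠀⠀⠀⠀⠀⠀⠀⠀⠀⠀⠀⠀⠀⠀⠀
⠀⠀⠀⠀⠀⠀⠀⠀⠀⠀⠀⠀⠀⠀⠀
⠀⠀⠀⠀⠀⠀⠀⠀⠀⠀⠀⠀⠀⠀⠀
⠀⠀⠀⠀⠀⠀⠀⠀⠀⠀⠀⠀⠀⠀⠀

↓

⠀⠀⠀⠿⠿⠂⠂⠂⠀⠀⠀⠀⠀⠀⠀
⠀⠀⠀⠿⠿⠂⠂⠂⠂⠂⠀⠀⠀⠀⠀
⠀⠀⠀⠿⠿⠂⠂⠂⠂⠂⠀⠀⠀⠀⠀
⠀⠀⠀⠿⠿⠂⠂⠛⠂⠂⠀⠀⠀⠀⠀
⠀⠀⠀⠂⠿⠿⠿⠂⠿⠿⠀⠀⠀⠀⠀
⠀⠀⠀⠂⠿⠿⠿⠂⠿⠿⠀⠀⠀⠀⠀
⠀⠀⠀⠀⠀⠿⠿⠂⠿⠿⠀⠀⠀⠀⠀
⠀⠀⠀⠀⠀⠿⠿⣾⠿⠿⠀⠀⠀⠀⠀
⠀⠀⠀⠀⠀⠿⠿⠂⠿⠿⠀⠀⠀⠀⠀
⠀⠀⠀⠀⠀⠿⠿⠂⠿⠿⠀⠀⠀⠀⠀
⠀⠀⠀⠀⠀⠀⠀⠀⠀⠀⠀⠀⠀⠀⠀
⠀⠀⠀⠀⠀⠀⠀⠀⠀⠀⠀⠀⠀⠀⠀
⠀⠀⠀⠀⠀⠀⠀⠀⠀⠀⠀⠀⠀⠀⠀
⠀⠀⠀⠀⠀⠀⠀⠀⠀⠀⠀⠀⠀⠀⠀
⠀⠀⠀⠀⠀⠀⠀⠀⠀⠀⠀⠀⠀⠀⠀

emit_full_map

⠿⠿⠂⠂⠂⠀⠀
⠿⠿⠂⠂⠂⠀⠀
⠿⠿⠂⠂⠂⠂⠂
⠿⠿⠂⠂⠂⠂⠂
⠿⠿⠂⠂⠛⠂⠂
⠂⠿⠿⠿⠂⠿⠿
⠂⠿⠿⠿⠂⠿⠿
⠀⠀⠿⠿⠂⠿⠿
⠀⠀⠿⠿⣾⠿⠿
⠀⠀⠿⠿⠂⠿⠿
⠀⠀⠿⠿⠂⠿⠿

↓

⠀⠀⠀⠿⠿⠂⠂⠂⠂⠂⠀⠀⠀⠀⠀
⠀⠀⠀⠿⠿⠂⠂⠂⠂⠂⠀⠀⠀⠀⠀
⠀⠀⠀⠿⠿⠂⠂⠛⠂⠂⠀⠀⠀⠀⠀
⠀⠀⠀⠂⠿⠿⠿⠂⠿⠿⠀⠀⠀⠀⠀
⠀⠀⠀⠂⠿⠿⠿⠂⠿⠿⠀⠀⠀⠀⠀
⠀⠀⠀⠀⠀⠿⠿⠂⠿⠿⠀⠀⠀⠀⠀
⠀⠀⠀⠀⠀⠿⠿⠂⠿⠿⠀⠀⠀⠀⠀
⠀⠀⠀⠀⠀⠿⠿⣾⠿⠿⠀⠀⠀⠀⠀
⠀⠀⠀⠀⠀⠿⠿⠂⠿⠿⠀⠀⠀⠀⠀
⠀⠀⠀⠀⠀⠿⠿⠂⠿⠿⠀⠀⠀⠀⠀
⠀⠀⠀⠀⠀⠀⠀⠀⠀⠀⠀⠀⠀⠀⠀
⠀⠀⠀⠀⠀⠀⠀⠀⠀⠀⠀⠀⠀⠀⠀
⠀⠀⠀⠀⠀⠀⠀⠀⠀⠀⠀⠀⠀⠀⠀
⠀⠀⠀⠀⠀⠀⠀⠀⠀⠀⠀⠀⠀⠀⠀
⠀⠀⠀⠀⠀⠀⠀⠀⠀⠀⠀⠀⠀⠀⠀

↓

⠀⠀⠀⠿⠿⠂⠂⠂⠂⠂⠀⠀⠀⠀⠀
⠀⠀⠀⠿⠿⠂⠂⠛⠂⠂⠀⠀⠀⠀⠀
⠀⠀⠀⠂⠿⠿⠿⠂⠿⠿⠀⠀⠀⠀⠀
⠀⠀⠀⠂⠿⠿⠿⠂⠿⠿⠀⠀⠀⠀⠀
⠀⠀⠀⠀⠀⠿⠿⠂⠿⠿⠀⠀⠀⠀⠀
⠀⠀⠀⠀⠀⠿⠿⠂⠿⠿⠀⠀⠀⠀⠀
⠀⠀⠀⠀⠀⠿⠿⠂⠿⠿⠀⠀⠀⠀⠀
⠀⠀⠀⠀⠀⠿⠿⣾⠿⠿⠀⠀⠀⠀⠀
⠀⠀⠀⠀⠀⠿⠿⠂⠿⠿⠀⠀⠀⠀⠀
⠀⠀⠀⠀⠀⠿⠿⠂⠿⠿⠀⠀⠀⠀⠀
⠀⠀⠀⠀⠀⠀⠀⠀⠀⠀⠀⠀⠀⠀⠀
⠀⠀⠀⠀⠀⠀⠀⠀⠀⠀⠀⠀⠀⠀⠀
⠀⠀⠀⠀⠀⠀⠀⠀⠀⠀⠀⠀⠀⠀⠀
⠀⠀⠀⠀⠀⠀⠀⠀⠀⠀⠀⠀⠀⠀⠀
⠀⠀⠀⠀⠀⠀⠀⠀⠀⠀⠀⠀⠀⠀⠀

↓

⠀⠀⠀⠿⠿⠂⠂⠛⠂⠂⠀⠀⠀⠀⠀
⠀⠀⠀⠂⠿⠿⠿⠂⠿⠿⠀⠀⠀⠀⠀
⠀⠀⠀⠂⠿⠿⠿⠂⠿⠿⠀⠀⠀⠀⠀
⠀⠀⠀⠀⠀⠿⠿⠂⠿⠿⠀⠀⠀⠀⠀
⠀⠀⠀⠀⠀⠿⠿⠂⠿⠿⠀⠀⠀⠀⠀
⠀⠀⠀⠀⠀⠿⠿⠂⠿⠿⠀⠀⠀⠀⠀
⠀⠀⠀⠀⠀⠿⠿⠂⠿⠿⠀⠀⠀⠀⠀
⠀⠀⠀⠀⠀⠿⠿⣾⠿⠿⠀⠀⠀⠀⠀
⠀⠀⠀⠀⠀⠿⠿⠂⠿⠿⠀⠀⠀⠀⠀
⠀⠀⠀⠀⠀⠂⠂⠂⠂⠂⠀⠀⠀⠀⠀
⠀⠀⠀⠀⠀⠀⠀⠀⠀⠀⠀⠀⠀⠀⠀
⠀⠀⠀⠀⠀⠀⠀⠀⠀⠀⠀⠀⠀⠀⠀
⠀⠀⠀⠀⠀⠀⠀⠀⠀⠀⠀⠀⠀⠀⠀
⠀⠀⠀⠀⠀⠀⠀⠀⠀⠀⠀⠀⠀⠀⠀
⠀⠀⠀⠀⠀⠀⠀⠀⠀⠀⠀⠀⠀⠀⠀

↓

⠀⠀⠀⠂⠿⠿⠿⠂⠿⠿⠀⠀⠀⠀⠀
⠀⠀⠀⠂⠿⠿⠿⠂⠿⠿⠀⠀⠀⠀⠀
⠀⠀⠀⠀⠀⠿⠿⠂⠿⠿⠀⠀⠀⠀⠀
⠀⠀⠀⠀⠀⠿⠿⠂⠿⠿⠀⠀⠀⠀⠀
⠀⠀⠀⠀⠀⠿⠿⠂⠿⠿⠀⠀⠀⠀⠀
⠀⠀⠀⠀⠀⠿⠿⠂⠿⠿⠀⠀⠀⠀⠀
⠀⠀⠀⠀⠀⠿⠿⠂⠿⠿⠀⠀⠀⠀⠀
⠀⠀⠀⠀⠀⠿⠿⣾⠿⠿⠀⠀⠀⠀⠀
⠀⠀⠀⠀⠀⠂⠂⠂⠂⠂⠀⠀⠀⠀⠀
⠀⠀⠀⠀⠀⠿⠿⠂⠂⠂⠀⠀⠀⠀⠀
⠀⠀⠀⠀⠀⠀⠀⠀⠀⠀⠀⠀⠀⠀⠀
⠀⠀⠀⠀⠀⠀⠀⠀⠀⠀⠀⠀⠀⠀⠀
⠀⠀⠀⠀⠀⠀⠀⠀⠀⠀⠀⠀⠀⠀⠀
⠀⠀⠀⠀⠀⠀⠀⠀⠀⠀⠀⠀⠀⠀⠀
⠀⠀⠀⠀⠀⠀⠀⠀⠀⠀⠀⠀⠀⠀⠀

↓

⠀⠀⠀⠂⠿⠿⠿⠂⠿⠿⠀⠀⠀⠀⠀
⠀⠀⠀⠀⠀⠿⠿⠂⠿⠿⠀⠀⠀⠀⠀
⠀⠀⠀⠀⠀⠿⠿⠂⠿⠿⠀⠀⠀⠀⠀
⠀⠀⠀⠀⠀⠿⠿⠂⠿⠿⠀⠀⠀⠀⠀
⠀⠀⠀⠀⠀⠿⠿⠂⠿⠿⠀⠀⠀⠀⠀
⠀⠀⠀⠀⠀⠿⠿⠂⠿⠿⠀⠀⠀⠀⠀
⠀⠀⠀⠀⠀⠿⠿⠂⠿⠿⠀⠀⠀⠀⠀
⠀⠀⠀⠀⠀⠂⠂⣾⠂⠂⠀⠀⠀⠀⠀
⠀⠀⠀⠀⠀⠿⠿⠂⠂⠂⠀⠀⠀⠀⠀
⠀⠀⠀⠀⠀⠿⠿⠿⠿⠿⠀⠀⠀⠀⠀
⠀⠀⠀⠀⠀⠀⠀⠀⠀⠀⠀⠀⠀⠀⠀
⠀⠀⠀⠀⠀⠀⠀⠀⠀⠀⠀⠀⠀⠀⠀
⠀⠀⠀⠀⠀⠀⠀⠀⠀⠀⠀⠀⠀⠀⠀
⠀⠀⠀⠀⠀⠀⠀⠀⠀⠀⠀⠀⠀⠀⠀
⠀⠀⠀⠀⠀⠀⠀⠀⠀⠀⠀⠀⠀⠀⠀

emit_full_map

⠿⠿⠂⠂⠂⠀⠀
⠿⠿⠂⠂⠂⠀⠀
⠿⠿⠂⠂⠂⠂⠂
⠿⠿⠂⠂⠂⠂⠂
⠿⠿⠂⠂⠛⠂⠂
⠂⠿⠿⠿⠂⠿⠿
⠂⠿⠿⠿⠂⠿⠿
⠀⠀⠿⠿⠂⠿⠿
⠀⠀⠿⠿⠂⠿⠿
⠀⠀⠿⠿⠂⠿⠿
⠀⠀⠿⠿⠂⠿⠿
⠀⠀⠿⠿⠂⠿⠿
⠀⠀⠿⠿⠂⠿⠿
⠀⠀⠂⠂⣾⠂⠂
⠀⠀⠿⠿⠂⠂⠂
⠀⠀⠿⠿⠿⠿⠿


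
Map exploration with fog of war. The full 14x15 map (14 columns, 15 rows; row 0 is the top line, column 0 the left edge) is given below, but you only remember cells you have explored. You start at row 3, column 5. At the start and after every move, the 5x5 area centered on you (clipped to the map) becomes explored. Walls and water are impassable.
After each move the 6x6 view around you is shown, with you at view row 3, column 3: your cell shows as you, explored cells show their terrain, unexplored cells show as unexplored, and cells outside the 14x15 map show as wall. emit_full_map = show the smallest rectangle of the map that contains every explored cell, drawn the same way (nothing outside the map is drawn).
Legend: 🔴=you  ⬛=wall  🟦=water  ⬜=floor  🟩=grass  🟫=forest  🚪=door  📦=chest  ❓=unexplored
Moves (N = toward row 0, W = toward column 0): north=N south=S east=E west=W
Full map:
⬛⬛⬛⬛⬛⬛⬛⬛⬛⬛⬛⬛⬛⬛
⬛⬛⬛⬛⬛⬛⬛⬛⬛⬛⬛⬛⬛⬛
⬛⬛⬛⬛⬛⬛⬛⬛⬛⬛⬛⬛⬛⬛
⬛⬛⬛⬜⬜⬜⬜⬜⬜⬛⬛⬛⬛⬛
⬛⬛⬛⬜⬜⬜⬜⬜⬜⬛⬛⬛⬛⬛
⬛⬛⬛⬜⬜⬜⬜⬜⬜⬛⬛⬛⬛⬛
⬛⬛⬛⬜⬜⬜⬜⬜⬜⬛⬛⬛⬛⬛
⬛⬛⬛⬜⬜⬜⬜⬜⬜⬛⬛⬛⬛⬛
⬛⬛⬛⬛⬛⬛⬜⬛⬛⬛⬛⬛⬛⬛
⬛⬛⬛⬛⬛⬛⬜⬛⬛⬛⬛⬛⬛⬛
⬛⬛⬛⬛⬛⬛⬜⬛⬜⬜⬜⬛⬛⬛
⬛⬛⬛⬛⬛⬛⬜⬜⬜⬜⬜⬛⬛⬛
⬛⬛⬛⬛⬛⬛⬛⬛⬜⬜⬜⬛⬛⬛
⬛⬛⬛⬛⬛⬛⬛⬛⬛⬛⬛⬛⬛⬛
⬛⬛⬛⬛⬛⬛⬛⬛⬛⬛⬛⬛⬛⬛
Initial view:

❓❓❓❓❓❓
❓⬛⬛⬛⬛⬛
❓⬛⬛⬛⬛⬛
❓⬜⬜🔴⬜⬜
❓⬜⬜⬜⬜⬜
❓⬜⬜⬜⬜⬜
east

❓❓❓❓❓❓
⬛⬛⬛⬛⬛⬛
⬛⬛⬛⬛⬛⬛
⬜⬜⬜🔴⬜⬜
⬜⬜⬜⬜⬜⬜
⬜⬜⬜⬜⬜⬜

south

⬛⬛⬛⬛⬛⬛
⬛⬛⬛⬛⬛⬛
⬜⬜⬜⬜⬜⬜
⬜⬜⬜🔴⬜⬜
⬜⬜⬜⬜⬜⬜
❓⬜⬜⬜⬜⬜

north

❓❓❓❓❓❓
⬛⬛⬛⬛⬛⬛
⬛⬛⬛⬛⬛⬛
⬜⬜⬜🔴⬜⬜
⬜⬜⬜⬜⬜⬜
⬜⬜⬜⬜⬜⬜

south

⬛⬛⬛⬛⬛⬛
⬛⬛⬛⬛⬛⬛
⬜⬜⬜⬜⬜⬜
⬜⬜⬜🔴⬜⬜
⬜⬜⬜⬜⬜⬜
❓⬜⬜⬜⬜⬜


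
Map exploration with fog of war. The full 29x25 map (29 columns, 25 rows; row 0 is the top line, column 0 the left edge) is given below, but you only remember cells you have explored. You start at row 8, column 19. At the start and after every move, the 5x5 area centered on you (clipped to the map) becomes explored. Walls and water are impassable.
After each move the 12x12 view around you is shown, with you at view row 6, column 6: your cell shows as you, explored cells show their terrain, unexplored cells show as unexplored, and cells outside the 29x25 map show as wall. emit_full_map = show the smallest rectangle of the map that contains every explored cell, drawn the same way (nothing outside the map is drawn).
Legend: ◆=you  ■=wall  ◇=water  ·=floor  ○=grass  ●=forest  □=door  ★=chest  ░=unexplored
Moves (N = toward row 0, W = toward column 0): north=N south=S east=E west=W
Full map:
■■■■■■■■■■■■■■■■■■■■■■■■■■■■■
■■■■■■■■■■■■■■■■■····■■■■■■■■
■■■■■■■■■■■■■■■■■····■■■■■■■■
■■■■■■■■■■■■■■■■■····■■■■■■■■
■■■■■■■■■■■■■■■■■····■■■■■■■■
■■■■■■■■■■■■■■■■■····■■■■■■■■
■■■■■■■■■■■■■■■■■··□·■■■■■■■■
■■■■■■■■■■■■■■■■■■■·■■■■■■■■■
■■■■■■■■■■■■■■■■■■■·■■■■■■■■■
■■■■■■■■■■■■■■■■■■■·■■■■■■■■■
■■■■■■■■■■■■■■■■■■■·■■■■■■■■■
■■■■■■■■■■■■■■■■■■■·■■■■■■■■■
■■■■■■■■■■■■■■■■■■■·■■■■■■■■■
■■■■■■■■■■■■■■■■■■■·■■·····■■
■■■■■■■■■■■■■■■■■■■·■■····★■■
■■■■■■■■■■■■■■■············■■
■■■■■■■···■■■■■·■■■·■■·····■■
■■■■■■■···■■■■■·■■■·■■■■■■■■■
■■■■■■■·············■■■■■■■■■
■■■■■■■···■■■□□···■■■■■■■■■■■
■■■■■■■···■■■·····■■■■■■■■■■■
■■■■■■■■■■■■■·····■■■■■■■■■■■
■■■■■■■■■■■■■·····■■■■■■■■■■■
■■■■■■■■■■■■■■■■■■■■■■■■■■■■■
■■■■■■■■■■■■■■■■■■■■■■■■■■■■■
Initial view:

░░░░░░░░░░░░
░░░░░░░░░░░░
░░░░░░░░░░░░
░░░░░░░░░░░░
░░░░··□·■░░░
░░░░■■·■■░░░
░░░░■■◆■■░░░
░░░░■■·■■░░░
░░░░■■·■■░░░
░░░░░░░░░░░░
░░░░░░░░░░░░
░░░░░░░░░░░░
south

░░░░░░░░░░░░
░░░░░░░░░░░░
░░░░░░░░░░░░
░░░░··□·■░░░
░░░░■■·■■░░░
░░░░■■·■■░░░
░░░░■■◆■■░░░
░░░░■■·■■░░░
░░░░■■·■■░░░
░░░░░░░░░░░░
░░░░░░░░░░░░
░░░░░░░░░░░░

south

░░░░░░░░░░░░
░░░░░░░░░░░░
░░░░··□·■░░░
░░░░■■·■■░░░
░░░░■■·■■░░░
░░░░■■·■■░░░
░░░░■■◆■■░░░
░░░░■■·■■░░░
░░░░■■·■■░░░
░░░░░░░░░░░░
░░░░░░░░░░░░
░░░░░░░░░░░░

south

░░░░░░░░░░░░
░░░░··□·■░░░
░░░░■■·■■░░░
░░░░■■·■■░░░
░░░░■■·■■░░░
░░░░■■·■■░░░
░░░░■■◆■■░░░
░░░░■■·■■░░░
░░░░■■·■■░░░
░░░░░░░░░░░░
░░░░░░░░░░░░
░░░░░░░░░░░░

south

░░░░··□·■░░░
░░░░■■·■■░░░
░░░░■■·■■░░░
░░░░■■·■■░░░
░░░░■■·■■░░░
░░░░■■·■■░░░
░░░░■■◆■■░░░
░░░░■■·■■░░░
░░░░■■·■■░░░
░░░░░░░░░░░░
░░░░░░░░░░░░
░░░░░░░░░░░░

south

░░░░■■·■■░░░
░░░░■■·■■░░░
░░░░■■·■■░░░
░░░░■■·■■░░░
░░░░■■·■■░░░
░░░░■■·■■░░░
░░░░■■◆■■░░░
░░░░■■·■■░░░
░░░░·····░░░
░░░░░░░░░░░░
░░░░░░░░░░░░
░░░░░░░░░░░░

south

░░░░■■·■■░░░
░░░░■■·■■░░░
░░░░■■·■■░░░
░░░░■■·■■░░░
░░░░■■·■■░░░
░░░░■■·■■░░░
░░░░■■◆■■░░░
░░░░·····░░░
░░░░■■·■■░░░
░░░░░░░░░░░░
░░░░░░░░░░░░
░░░░░░░░░░░░

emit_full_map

··□·■
■■·■■
■■·■■
■■·■■
■■·■■
■■·■■
■■·■■
■■·■■
■■◆■■
·····
■■·■■

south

░░░░■■·■■░░░
░░░░■■·■■░░░
░░░░■■·■■░░░
░░░░■■·■■░░░
░░░░■■·■■░░░
░░░░■■·■■░░░
░░░░··◆··░░░
░░░░■■·■■░░░
░░░░■■·■■░░░
░░░░░░░░░░░░
░░░░░░░░░░░░
░░░░░░░░░░░░

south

░░░░■■·■■░░░
░░░░■■·■■░░░
░░░░■■·■■░░░
░░░░■■·■■░░░
░░░░■■·■■░░░
░░░░·····░░░
░░░░■■◆■■░░░
░░░░■■·■■░░░
░░░░···■■░░░
░░░░░░░░░░░░
░░░░░░░░░░░░
░░░░░░░░░░░░

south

░░░░■■·■■░░░
░░░░■■·■■░░░
░░░░■■·■■░░░
░░░░■■·■■░░░
░░░░·····░░░
░░░░■■·■■░░░
░░░░■■◆■■░░░
░░░░···■■░░░
░░░░·■■■■░░░
░░░░░░░░░░░░
░░░░░░░░░░░░
░░░░░░░░░░░░

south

░░░░■■·■■░░░
░░░░■■·■■░░░
░░░░■■·■■░░░
░░░░·····░░░
░░░░■■·■■░░░
░░░░■■·■■░░░
░░░░··◆■■░░░
░░░░·■■■■░░░
░░░░·■■■■░░░
░░░░░░░░░░░░
░░░░░░░░░░░░
░░░░░░░░░░░░

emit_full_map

··□·■
■■·■■
■■·■■
■■·■■
■■·■■
■■·■■
■■·■■
■■·■■
■■·■■
·····
■■·■■
■■·■■
··◆■■
·■■■■
·■■■■

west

░░░░░■■·■■░░
░░░░░■■·■■░░
░░░░░■■·■■░░
░░░░░·····░░
░░░░■■■·■■░░
░░░░■■■·■■░░
░░░░··◆·■■░░
░░░░··■■■■░░
░░░░··■■■■░░
░░░░░░░░░░░░
░░░░░░░░░░░░
░░░░░░░░░░░░

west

░░░░░░■■·■■░
░░░░░░■■·■■░
░░░░░░■■·■■░
░░░░░░·····░
░░░░·■■■·■■░
░░░░·■■■·■■░
░░░░··◆··■■░
░░░░···■■■■░
░░░░···■■■■░
░░░░░░░░░░░░
░░░░░░░░░░░░
░░░░░░░░░░░░

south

░░░░░░■■·■■░
░░░░░░■■·■■░
░░░░░░·····░
░░░░·■■■·■■░
░░░░·■■■·■■░
░░░░·····■■░
░░░░··◆■■■■░
░░░░···■■■■░
░░░░···■■░░░
░░░░░░░░░░░░
░░░░░░░░░░░░
░░░░░░░░░░░░

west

░░░░░░░■■·■■
░░░░░░░■■·■■
░░░░░░░·····
░░░░░·■■■·■■
░░░░■·■■■·■■
░░░░······■■
░░░░□·◆·■■■■
░░░░····■■■■
░░░░····■■░░
░░░░░░░░░░░░
░░░░░░░░░░░░
░░░░░░░░░░░░

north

░░░░░░░■■·■■
░░░░░░░■■·■■
░░░░░░░■■·■■
░░░░░░░·····
░░░░■·■■■·■■
░░░░■·■■■·■■
░░░░··◆···■■
░░░░□···■■■■
░░░░····■■■■
░░░░····■■░░
░░░░░░░░░░░░
░░░░░░░░░░░░

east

░░░░░░■■·■■░
░░░░░░■■·■■░
░░░░░░■■·■■░
░░░░░░·····░
░░░■·■■■·■■░
░░░■·■■■·■■░
░░░···◆··■■░
░░░□···■■■■░
░░░····■■■■░
░░░····■■░░░
░░░░░░░░░░░░
░░░░░░░░░░░░

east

░░░░░■■·■■░░
░░░░░■■·■■░░
░░░░░■■·■■░░
░░░░░·····░░
░░■·■■■·■■░░
░░■·■■■·■■░░
░░····◆·■■░░
░░□···■■■■░░
░░····■■■■░░
░░····■■░░░░
░░░░░░░░░░░░
░░░░░░░░░░░░

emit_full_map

░░░··□·■
░░░■■·■■
░░░■■·■■
░░░■■·■■
░░░■■·■■
░░░■■·■■
░░░■■·■■
░░░■■·■■
░░░■■·■■
░░░·····
■·■■■·■■
■·■■■·■■
····◆·■■
□···■■■■
····■■■■
····■■░░

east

░░░░■■·■■░░░
░░░░■■·■■░░░
░░░░■■·■■░░░
░░░░·····░░░
░■·■■■·■■░░░
░■·■■■·■■░░░
░·····◆■■░░░
░□···■■■■░░░
░····■■■■░░░
░····■■░░░░░
░░░░░░░░░░░░
░░░░░░░░░░░░

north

░░░░■■·■■░░░
░░░░■■·■■░░░
░░░░■■·■■░░░
░░░░■■·■■░░░
░░░░·····░░░
░■·■■■·■■░░░
░■·■■■◆■■░░░
░······■■░░░
░□···■■■■░░░
░····■■■■░░░
░····■■░░░░░
░░░░░░░░░░░░

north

░░░░■■·■■░░░
░░░░■■·■■░░░
░░░░■■·■■░░░
░░░░■■·■■░░░
░░░░■■·■■░░░
░░░░·····░░░
░■·■■■◆■■░░░
░■·■■■·■■░░░
░······■■░░░
░□···■■■■░░░
░····■■■■░░░
░····■■░░░░░

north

░░░░■■·■■░░░
░░░░■■·■■░░░
░░░░■■·■■░░░
░░░░■■·■■░░░
░░░░■■·■■░░░
░░░░■■·■■░░░
░░░░··◆··░░░
░■·■■■·■■░░░
░■·■■■·■■░░░
░······■■░░░
░□···■■■■░░░
░····■■■■░░░

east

░░░■■·■■░░░░
░░░■■·■■░░░░
░░░■■·■■░░░░
░░░■■·■■░░░░
░░░■■·■■·░░░
░░░■■·■■·░░░
░░░···◆··░░░
■·■■■·■■·░░░
■·■■■·■■■░░░
······■■░░░░
□···■■■■░░░░
····■■■■░░░░

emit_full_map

░░░··□·■░
░░░■■·■■░
░░░■■·■■░
░░░■■·■■░
░░░■■·■■░
░░░■■·■■░
░░░■■·■■░
░░░■■·■■·
░░░■■·■■·
░░░···◆··
■·■■■·■■·
■·■■■·■■■
······■■░
□···■■■■░
····■■■■░
····■■░░░

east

░░■■·■■░░░░░
░░■■·■■░░░░░
░░■■·■■░░░░░
░░■■·■■░░░░░
░░■■·■■··░░░
░░■■·■■··░░░
░░····◆··░░░
·■■■·■■··░░░
·■■■·■■■■░░░
·····■■░░░░░
···■■■■░░░░░
···■■■■░░░░░

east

░■■·■■░░░░░░
░■■·■■░░░░░░
░■■·■■░░░░░░
░■■·■■░░░░░░
░■■·■■···░░░
░■■·■■···░░░
░·····◆··░░░
■■■·■■···░░░
■■■·■■■■■░░░
····■■░░░░░░
··■■■■░░░░░░
··■■■■░░░░░░

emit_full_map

░░░··□·■░░░
░░░■■·■■░░░
░░░■■·■■░░░
░░░■■·■■░░░
░░░■■·■■░░░
░░░■■·■■░░░
░░░■■·■■░░░
░░░■■·■■···
░░░■■·■■···
░░░·····◆··
■·■■■·■■···
■·■■■·■■■■■
······■■░░░
□···■■■■░░░
····■■■■░░░
····■■░░░░░
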